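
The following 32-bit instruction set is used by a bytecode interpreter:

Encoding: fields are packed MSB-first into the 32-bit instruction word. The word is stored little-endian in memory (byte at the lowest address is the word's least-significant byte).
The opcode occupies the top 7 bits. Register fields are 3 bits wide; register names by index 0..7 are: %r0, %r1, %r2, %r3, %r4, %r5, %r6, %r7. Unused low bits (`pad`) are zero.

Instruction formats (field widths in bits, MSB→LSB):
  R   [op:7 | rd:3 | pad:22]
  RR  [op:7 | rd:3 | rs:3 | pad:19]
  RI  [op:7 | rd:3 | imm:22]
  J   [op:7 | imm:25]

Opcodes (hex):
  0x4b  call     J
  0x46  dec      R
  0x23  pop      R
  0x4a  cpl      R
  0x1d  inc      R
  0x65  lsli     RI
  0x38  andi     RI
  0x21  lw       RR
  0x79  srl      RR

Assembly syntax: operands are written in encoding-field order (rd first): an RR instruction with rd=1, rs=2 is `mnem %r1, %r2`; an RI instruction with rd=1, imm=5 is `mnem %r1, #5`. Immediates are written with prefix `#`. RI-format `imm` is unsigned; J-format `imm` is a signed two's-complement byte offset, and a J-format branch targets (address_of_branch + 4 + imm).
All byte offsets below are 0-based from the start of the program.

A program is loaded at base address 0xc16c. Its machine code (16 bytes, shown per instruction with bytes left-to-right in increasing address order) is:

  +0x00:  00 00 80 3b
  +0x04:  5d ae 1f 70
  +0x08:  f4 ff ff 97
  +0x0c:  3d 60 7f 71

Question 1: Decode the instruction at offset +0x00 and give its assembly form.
inc %r6

+0x00: 00 00 80 3b ⇒ word 0x3b800000 (little)
  op=0x3b800000>>25=0x1d ⇒ inc (R)
  rd@[24:22]=0x6 ⇒ %r6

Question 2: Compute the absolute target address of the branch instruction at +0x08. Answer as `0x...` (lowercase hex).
0xc16c

[08] f4 ff ff 97 → 0x97fffff4
  opcode bits[31:25]=0x4b: call/J
  imm@[24:0]=0x1fffff4 (s25→-12) ⇒ #-12
  target = base 0xc16c + off 0x08 + 4 + imm -12 = 0xc16c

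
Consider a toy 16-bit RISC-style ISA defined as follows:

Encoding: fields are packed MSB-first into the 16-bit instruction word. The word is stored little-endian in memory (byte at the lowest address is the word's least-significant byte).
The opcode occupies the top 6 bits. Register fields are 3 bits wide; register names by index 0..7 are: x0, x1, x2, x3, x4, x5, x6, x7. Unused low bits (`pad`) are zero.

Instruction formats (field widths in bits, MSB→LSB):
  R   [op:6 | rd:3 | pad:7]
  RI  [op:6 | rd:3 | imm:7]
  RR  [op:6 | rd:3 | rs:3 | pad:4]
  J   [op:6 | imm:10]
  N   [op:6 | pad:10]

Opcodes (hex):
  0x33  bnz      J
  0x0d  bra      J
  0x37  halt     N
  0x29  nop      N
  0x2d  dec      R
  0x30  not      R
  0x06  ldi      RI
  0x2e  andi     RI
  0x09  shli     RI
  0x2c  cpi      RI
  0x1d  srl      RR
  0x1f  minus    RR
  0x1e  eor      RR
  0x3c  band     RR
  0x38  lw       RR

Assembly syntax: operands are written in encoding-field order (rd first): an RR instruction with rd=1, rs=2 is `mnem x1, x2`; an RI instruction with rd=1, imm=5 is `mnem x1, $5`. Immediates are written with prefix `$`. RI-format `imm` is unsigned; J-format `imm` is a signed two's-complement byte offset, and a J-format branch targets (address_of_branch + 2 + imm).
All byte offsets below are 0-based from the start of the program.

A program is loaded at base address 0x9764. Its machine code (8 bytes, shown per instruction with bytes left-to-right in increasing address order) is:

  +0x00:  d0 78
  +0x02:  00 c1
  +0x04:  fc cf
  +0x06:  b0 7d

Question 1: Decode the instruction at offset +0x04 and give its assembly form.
@+04  little-endian(fc cf) = 0xcffc
  opcode bits[15:10]=0x33: bnz/J
  imm@[9:0]=0x3fc (s10→-4) ⇒ $-4

bnz $-4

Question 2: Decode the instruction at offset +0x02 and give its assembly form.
not x2

[02] 00 c1 → 0xc100
  opcode bits[15:10]=0x30: not/R
  [9:7] rd=2 = x2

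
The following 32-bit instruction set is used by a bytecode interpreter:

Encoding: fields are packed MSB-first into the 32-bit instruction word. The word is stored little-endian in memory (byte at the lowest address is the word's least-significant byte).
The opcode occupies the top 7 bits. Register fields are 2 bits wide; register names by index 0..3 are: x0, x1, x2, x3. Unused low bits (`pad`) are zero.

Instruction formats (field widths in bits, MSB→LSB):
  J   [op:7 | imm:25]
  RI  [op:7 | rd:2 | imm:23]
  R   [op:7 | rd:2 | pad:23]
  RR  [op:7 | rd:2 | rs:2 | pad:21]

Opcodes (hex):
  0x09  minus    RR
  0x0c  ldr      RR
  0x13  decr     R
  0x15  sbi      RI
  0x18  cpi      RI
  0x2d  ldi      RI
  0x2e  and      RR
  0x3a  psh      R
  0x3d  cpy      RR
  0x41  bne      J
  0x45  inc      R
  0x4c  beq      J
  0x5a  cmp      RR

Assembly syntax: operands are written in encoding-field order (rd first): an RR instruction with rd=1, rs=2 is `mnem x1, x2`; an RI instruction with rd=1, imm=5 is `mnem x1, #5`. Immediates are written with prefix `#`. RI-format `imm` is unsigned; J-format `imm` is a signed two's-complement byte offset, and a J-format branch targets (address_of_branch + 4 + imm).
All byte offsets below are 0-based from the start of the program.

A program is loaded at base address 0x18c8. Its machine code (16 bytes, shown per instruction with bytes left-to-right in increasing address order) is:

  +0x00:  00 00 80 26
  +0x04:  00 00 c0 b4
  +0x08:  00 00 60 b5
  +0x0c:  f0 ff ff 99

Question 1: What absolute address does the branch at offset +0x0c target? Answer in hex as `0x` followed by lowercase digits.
0x18c8

[0c] f0 ff ff 99 → 0x99fffff0
  opcode bits[31:25]=0x4c: beq/J
  imm: (w>>0)&0x1ffffff=0x1fffff0 (s25→-16) → #-16
  target = base 0x18c8 + off 0x0c + 4 + imm -16 = 0x18c8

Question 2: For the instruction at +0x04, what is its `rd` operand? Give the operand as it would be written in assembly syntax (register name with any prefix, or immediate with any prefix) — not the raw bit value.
x1

+0x04: 00 00 c0 b4 ⇒ word 0xb4c00000 (little)
  top 7b → 0x5a → cmp [RR]
  [24:23] rd=1 = x1
  [22:21] rs=2 = x2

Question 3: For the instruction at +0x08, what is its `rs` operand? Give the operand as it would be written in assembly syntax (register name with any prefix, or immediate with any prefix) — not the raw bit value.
x3

@+08  little-endian(00 00 60 b5) = 0xb5600000
  top 7b → 0x5a → cmp [RR]
  rd@[24:23]=0x2 ⇒ x2
  rs@[22:21]=0x3 ⇒ x3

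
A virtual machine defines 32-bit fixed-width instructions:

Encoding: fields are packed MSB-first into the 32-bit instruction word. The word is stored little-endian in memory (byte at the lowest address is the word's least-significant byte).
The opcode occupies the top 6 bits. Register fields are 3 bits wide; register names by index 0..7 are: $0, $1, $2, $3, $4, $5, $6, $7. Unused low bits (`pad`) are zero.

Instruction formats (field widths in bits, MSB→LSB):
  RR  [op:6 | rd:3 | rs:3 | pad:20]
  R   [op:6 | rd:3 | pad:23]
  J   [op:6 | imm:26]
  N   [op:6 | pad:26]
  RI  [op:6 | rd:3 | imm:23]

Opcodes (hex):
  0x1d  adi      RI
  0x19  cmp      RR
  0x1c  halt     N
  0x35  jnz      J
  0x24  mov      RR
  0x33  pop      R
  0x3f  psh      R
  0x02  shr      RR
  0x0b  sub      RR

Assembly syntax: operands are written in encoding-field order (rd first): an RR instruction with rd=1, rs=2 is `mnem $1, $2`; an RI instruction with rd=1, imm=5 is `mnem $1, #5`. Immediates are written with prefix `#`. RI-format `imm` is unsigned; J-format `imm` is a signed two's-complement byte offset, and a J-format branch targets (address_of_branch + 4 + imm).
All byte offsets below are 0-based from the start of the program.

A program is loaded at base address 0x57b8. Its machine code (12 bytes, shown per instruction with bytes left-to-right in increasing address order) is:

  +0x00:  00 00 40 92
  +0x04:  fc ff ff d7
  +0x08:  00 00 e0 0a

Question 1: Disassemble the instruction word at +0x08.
[08] 00 00 e0 0a → 0x0ae00000
  top 6b → 0x2 → shr [RR]
  [25:23] rd=5 = $5
  [22:20] rs=6 = $6

shr $5, $6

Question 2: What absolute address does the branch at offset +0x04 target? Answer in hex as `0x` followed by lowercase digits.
0x57bc

@+04  little-endian(fc ff ff d7) = 0xd7fffffc
  opcode bits[31:26]=0x35: jnz/J
  imm@[25:0]=0x3fffffc (s26→-4) ⇒ #-4
  target = base 0x57b8 + off 0x04 + 4 + imm -4 = 0x57bc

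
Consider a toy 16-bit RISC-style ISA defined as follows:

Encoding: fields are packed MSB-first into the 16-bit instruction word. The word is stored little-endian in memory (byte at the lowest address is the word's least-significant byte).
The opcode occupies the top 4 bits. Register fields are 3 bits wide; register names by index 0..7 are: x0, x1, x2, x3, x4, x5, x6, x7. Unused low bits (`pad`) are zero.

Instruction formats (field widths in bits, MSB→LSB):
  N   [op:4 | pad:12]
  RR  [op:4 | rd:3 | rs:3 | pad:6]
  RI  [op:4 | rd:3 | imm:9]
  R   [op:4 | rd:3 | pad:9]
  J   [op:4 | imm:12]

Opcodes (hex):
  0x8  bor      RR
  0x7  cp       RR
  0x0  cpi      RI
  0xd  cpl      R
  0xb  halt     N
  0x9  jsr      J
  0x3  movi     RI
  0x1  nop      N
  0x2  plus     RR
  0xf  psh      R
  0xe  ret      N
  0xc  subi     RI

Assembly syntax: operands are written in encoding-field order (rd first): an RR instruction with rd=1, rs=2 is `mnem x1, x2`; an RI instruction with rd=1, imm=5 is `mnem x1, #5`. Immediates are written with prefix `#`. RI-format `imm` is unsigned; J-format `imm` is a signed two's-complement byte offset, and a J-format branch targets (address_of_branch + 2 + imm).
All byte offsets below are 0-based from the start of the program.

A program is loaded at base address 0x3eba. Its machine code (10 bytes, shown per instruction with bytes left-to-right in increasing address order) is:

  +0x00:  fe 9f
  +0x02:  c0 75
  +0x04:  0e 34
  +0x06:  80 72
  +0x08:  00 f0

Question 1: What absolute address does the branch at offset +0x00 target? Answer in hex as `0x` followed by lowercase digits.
off 0x00: read fe 9f as little → 0x9ffe
  opcode bits[15:12]=0x9: jsr/J
  imm: (w>>0)&0xfff=0xffe (s12→-2) → #-2
  target = base 0x3eba + off 0x00 + 2 + imm -2 = 0x3eba

0x3eba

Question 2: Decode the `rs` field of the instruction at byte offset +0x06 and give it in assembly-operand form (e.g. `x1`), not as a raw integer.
x2

@+06  little-endian(80 72) = 0x7280
  top 4b → 0x7 → cp [RR]
  [11:9] rd=1 = x1
  [8:6] rs=2 = x2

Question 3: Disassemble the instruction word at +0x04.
movi x2, #14

@+04  little-endian(0e 34) = 0x340e
  op=0x340e>>12=0x3 ⇒ movi (RI)
  [11:9] rd=2 = x2
  [8:0] imm=14 = #14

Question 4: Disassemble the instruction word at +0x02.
+0x02: c0 75 ⇒ word 0x75c0 (little)
  opcode bits[15:12]=0x7: cp/RR
  [11:9] rd=2 = x2
  [8:6] rs=7 = x7

cp x2, x7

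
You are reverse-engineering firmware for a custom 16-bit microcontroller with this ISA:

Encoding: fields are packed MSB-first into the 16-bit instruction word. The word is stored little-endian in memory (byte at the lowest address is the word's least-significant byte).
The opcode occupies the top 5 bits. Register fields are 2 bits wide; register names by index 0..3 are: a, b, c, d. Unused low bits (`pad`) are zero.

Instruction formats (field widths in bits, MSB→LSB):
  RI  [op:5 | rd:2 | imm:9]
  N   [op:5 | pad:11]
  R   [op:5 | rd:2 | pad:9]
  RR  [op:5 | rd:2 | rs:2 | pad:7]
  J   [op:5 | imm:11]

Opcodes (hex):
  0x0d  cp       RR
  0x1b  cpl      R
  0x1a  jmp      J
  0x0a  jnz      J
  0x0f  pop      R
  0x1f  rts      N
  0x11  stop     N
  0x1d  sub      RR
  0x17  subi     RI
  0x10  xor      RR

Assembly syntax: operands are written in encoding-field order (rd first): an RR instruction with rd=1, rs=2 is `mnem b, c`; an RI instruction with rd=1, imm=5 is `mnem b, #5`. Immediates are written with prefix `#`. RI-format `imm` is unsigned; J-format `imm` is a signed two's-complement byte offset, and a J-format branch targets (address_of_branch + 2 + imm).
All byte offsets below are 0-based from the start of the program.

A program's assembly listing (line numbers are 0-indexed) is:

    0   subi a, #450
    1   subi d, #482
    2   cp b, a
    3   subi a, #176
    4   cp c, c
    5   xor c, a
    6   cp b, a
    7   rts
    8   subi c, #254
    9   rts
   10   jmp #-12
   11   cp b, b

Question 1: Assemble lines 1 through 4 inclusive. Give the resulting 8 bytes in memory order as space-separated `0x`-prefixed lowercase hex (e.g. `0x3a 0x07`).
0xe2 0xbf 0x00 0x6a 0xb0 0xb8 0x00 0x6d

line 1 (subi): pack op=0x17:5|rd=3:2|imm=482:9 = 0xbfe2; little→ e2 bf
line 2 (cp): pack op=0xd:5|rd=1:2|rs=0:2|pad=0:7 = 0x6a00; little→ 00 6a
line 3 (subi): pack op=0x17:5|rd=0:2|imm=176:9 = 0xb8b0; little→ b0 b8
line 4 (cp): pack op=0xd:5|rd=2:2|rs=2:2|pad=0:7 = 0x6d00; little→ 00 6d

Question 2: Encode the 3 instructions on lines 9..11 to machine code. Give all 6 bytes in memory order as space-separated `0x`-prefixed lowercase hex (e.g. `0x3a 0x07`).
9. rts fields op=0x1f:5|pad=0:11 → word f800h → 00 f8
10. jmp fields op=0x1a:5|imm=-12:11 → word d7f4h → f4 d7
11. cp fields op=0xd:5|rd=1:2|rs=1:2|pad=0:7 → word 6a80h → 80 6a

0x00 0xf8 0xf4 0xd7 0x80 0x6a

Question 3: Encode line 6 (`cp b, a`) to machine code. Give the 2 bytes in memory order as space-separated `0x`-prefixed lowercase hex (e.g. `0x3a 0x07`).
0x00 0x6a

line 6 (cp): pack op=0xd:5|rd=1:2|rs=0:2|pad=0:7 = 0x6a00; little→ 00 6a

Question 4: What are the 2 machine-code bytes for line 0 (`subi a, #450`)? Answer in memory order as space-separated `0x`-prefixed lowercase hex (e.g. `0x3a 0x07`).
0xc2 0xb9

0. subi fields op=0x17:5|rd=0:2|imm=450:9 → word b9c2h → c2 b9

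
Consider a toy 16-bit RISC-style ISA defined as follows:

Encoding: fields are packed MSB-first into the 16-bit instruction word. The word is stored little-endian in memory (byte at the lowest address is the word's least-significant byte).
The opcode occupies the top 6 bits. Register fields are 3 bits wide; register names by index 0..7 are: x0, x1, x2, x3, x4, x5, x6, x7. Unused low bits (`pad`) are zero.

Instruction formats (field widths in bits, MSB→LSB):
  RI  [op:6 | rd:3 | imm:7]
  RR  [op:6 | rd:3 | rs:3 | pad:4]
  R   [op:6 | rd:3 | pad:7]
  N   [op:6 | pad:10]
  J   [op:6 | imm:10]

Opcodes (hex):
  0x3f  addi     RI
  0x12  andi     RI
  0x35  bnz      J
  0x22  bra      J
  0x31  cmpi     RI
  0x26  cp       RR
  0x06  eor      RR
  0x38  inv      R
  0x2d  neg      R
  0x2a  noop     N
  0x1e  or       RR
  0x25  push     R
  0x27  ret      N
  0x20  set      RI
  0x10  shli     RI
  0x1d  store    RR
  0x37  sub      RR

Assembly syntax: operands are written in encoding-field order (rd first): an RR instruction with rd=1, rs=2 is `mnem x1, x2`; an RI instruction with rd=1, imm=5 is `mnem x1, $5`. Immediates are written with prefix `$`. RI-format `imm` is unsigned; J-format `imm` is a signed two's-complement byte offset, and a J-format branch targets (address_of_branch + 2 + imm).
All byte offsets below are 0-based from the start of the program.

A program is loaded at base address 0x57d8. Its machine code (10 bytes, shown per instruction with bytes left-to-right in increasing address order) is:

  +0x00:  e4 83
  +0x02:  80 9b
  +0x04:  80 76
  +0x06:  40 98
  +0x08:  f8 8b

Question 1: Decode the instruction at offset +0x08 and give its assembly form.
bra $-8

+0x08: f8 8b ⇒ word 0x8bf8 (little)
  top 6b → 0x22 → bra [J]
  imm@[9:0]=0x3f8 (s10→-8) ⇒ $-8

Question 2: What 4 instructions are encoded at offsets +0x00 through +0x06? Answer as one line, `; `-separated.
@+00  little-endian(e4 83) = 0x83e4
  top 6b → 0x20 → set [RI]
  [9:7] rd=7 = x7
  [6:0] imm=100 = $100
@+02  little-endian(80 9b) = 0x9b80
  top 6b → 0x26 → cp [RR]
  [9:7] rd=7 = x7
  [6:4] rs=0 = x0
@+04  little-endian(80 76) = 0x7680
  top 6b → 0x1d → store [RR]
  [9:7] rd=5 = x5
  [6:4] rs=0 = x0
@+06  little-endian(40 98) = 0x9840
  top 6b → 0x26 → cp [RR]
  [9:7] rd=0 = x0
  [6:4] rs=4 = x4

set x7, $100; cp x7, x0; store x5, x0; cp x0, x4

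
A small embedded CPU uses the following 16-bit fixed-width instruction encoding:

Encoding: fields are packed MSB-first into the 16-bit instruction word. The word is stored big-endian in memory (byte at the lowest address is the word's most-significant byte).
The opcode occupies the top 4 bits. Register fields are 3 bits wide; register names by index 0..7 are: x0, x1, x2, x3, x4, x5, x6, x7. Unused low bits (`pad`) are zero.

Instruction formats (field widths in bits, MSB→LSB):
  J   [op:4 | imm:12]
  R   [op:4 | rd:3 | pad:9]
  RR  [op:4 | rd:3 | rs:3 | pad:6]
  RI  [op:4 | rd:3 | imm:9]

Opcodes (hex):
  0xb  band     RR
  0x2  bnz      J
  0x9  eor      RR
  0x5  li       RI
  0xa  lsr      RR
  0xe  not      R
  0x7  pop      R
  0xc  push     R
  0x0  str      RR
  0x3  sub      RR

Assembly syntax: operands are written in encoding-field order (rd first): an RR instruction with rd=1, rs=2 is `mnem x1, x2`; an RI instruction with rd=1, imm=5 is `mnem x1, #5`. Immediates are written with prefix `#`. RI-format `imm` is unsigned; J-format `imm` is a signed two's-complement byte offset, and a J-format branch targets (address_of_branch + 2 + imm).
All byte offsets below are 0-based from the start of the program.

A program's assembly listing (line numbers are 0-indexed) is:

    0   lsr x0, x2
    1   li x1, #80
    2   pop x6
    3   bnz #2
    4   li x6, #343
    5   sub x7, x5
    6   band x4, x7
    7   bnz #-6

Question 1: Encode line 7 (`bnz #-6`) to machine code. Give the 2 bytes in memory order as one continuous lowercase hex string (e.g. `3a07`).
line 7 (bnz): pack op=0x2:4|imm=-6:12 = 0x2ffa; big→ 2f fa

2ffa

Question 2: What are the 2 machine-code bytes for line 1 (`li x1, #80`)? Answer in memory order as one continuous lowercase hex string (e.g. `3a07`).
5250

L1: li op=0x5:4|rd=1:3|imm=80:9 ⇒ 0x5250 ⇒ big 52 50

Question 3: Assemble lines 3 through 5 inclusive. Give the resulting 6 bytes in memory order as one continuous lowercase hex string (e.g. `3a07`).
line 3 (bnz): pack op=0x2:4|imm=2:12 = 0x2002; big→ 20 02
line 4 (li): pack op=0x5:4|rd=6:3|imm=343:9 = 0x5d57; big→ 5d 57
line 5 (sub): pack op=0x3:4|rd=7:3|rs=5:3|pad=0:6 = 0x3f40; big→ 3f 40

20025d573f40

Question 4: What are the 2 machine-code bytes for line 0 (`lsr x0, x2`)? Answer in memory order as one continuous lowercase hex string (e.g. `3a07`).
0. lsr fields op=0xa:4|rd=0:3|rs=2:3|pad=0:6 → word a080h → a0 80

a080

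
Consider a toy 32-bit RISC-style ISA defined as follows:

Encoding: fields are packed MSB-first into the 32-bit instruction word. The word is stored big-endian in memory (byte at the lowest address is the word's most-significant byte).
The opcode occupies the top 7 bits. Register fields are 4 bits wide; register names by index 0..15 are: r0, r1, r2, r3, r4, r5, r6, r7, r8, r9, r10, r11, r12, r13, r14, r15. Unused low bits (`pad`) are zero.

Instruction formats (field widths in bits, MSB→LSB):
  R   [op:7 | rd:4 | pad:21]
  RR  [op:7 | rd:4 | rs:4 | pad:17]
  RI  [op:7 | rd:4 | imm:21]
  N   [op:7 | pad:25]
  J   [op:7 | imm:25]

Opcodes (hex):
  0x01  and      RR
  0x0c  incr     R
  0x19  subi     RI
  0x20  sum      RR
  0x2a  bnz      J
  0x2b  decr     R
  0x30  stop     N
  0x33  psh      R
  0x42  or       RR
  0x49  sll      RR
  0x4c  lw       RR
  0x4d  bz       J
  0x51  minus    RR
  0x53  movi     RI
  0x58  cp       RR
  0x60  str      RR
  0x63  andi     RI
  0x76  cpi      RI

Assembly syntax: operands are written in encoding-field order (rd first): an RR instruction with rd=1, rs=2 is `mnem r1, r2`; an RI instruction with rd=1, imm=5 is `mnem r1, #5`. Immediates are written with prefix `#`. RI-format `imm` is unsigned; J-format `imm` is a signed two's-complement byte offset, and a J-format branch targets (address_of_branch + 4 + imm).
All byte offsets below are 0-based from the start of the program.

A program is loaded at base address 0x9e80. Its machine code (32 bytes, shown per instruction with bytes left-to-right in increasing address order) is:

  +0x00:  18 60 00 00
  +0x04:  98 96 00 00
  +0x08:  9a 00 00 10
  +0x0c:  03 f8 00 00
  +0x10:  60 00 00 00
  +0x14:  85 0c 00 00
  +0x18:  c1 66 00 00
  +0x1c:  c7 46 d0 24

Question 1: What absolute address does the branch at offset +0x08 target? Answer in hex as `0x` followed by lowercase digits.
0x9e9c

+0x08: 9a 00 00 10 ⇒ word 0x9a000010 (big)
  op=0x9a000010>>25=0x4d ⇒ bz (J)
  [24:0] imm=16 = #16
  target = base 0x9e80 + off 0x08 + 4 + imm 16 = 0x9e9c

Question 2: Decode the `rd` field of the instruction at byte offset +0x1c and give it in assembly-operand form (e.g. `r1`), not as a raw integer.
r10

+0x1c: c7 46 d0 24 ⇒ word 0xc746d024 (big)
  top 7b → 0x63 → andi [RI]
  [24:21] rd=10 = r10
  [20:0] imm=446500 = #446500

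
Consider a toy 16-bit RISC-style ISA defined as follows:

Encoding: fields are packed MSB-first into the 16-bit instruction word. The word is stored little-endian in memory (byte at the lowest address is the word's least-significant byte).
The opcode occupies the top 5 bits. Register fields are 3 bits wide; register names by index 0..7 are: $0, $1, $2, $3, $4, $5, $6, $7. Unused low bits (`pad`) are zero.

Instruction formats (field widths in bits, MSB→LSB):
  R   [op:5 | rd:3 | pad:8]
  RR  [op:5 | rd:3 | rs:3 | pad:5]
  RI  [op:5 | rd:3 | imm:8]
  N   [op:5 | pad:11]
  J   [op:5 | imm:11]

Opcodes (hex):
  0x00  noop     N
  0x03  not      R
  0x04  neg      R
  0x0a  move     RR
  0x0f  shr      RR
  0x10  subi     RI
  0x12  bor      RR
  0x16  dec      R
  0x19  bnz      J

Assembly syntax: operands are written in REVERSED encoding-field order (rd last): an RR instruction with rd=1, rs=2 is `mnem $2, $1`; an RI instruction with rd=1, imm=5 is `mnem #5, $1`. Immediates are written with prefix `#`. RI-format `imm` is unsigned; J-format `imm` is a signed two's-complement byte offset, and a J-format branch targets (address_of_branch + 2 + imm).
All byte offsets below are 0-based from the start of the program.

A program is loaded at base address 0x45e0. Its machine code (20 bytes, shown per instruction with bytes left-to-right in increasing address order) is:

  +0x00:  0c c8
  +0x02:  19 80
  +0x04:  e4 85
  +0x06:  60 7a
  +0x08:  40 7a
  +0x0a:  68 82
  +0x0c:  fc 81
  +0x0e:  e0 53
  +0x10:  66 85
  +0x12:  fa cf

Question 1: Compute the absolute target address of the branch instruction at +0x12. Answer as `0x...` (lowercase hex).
0x45ee

[12] fa cf → 0xcffa
  opcode bits[15:11]=0x19: bnz/J
  imm@[10:0]=0x7fa (s11→-6) ⇒ #-6
  target = base 0x45e0 + off 0x12 + 2 + imm -6 = 0x45ee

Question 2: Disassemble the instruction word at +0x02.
+0x02: 19 80 ⇒ word 0x8019 (little)
  op=0x8019>>11=0x10 ⇒ subi (RI)
  [10:8] rd=0 = $0
  [7:0] imm=25 = #25

subi #25, $0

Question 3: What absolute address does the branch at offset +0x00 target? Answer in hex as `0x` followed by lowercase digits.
0x45ee

off 0x00: read 0c c8 as little → 0xc80c
  top 5b → 0x19 → bnz [J]
  [10:0] imm=12 = #12
  target = base 0x45e0 + off 0x00 + 2 + imm 12 = 0x45ee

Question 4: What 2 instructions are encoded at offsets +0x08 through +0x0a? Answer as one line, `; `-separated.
[08] 40 7a → 0x7a40
  top 5b → 0xf → shr [RR]
  rd: (w>>8)&0x7=0x2 → $2
  rs: (w>>5)&0x7=0x2 → $2
[0a] 68 82 → 0x8268
  top 5b → 0x10 → subi [RI]
  rd: (w>>8)&0x7=0x2 → $2
  imm: (w>>0)&0xff=0x68 → #104

shr $2, $2; subi #104, $2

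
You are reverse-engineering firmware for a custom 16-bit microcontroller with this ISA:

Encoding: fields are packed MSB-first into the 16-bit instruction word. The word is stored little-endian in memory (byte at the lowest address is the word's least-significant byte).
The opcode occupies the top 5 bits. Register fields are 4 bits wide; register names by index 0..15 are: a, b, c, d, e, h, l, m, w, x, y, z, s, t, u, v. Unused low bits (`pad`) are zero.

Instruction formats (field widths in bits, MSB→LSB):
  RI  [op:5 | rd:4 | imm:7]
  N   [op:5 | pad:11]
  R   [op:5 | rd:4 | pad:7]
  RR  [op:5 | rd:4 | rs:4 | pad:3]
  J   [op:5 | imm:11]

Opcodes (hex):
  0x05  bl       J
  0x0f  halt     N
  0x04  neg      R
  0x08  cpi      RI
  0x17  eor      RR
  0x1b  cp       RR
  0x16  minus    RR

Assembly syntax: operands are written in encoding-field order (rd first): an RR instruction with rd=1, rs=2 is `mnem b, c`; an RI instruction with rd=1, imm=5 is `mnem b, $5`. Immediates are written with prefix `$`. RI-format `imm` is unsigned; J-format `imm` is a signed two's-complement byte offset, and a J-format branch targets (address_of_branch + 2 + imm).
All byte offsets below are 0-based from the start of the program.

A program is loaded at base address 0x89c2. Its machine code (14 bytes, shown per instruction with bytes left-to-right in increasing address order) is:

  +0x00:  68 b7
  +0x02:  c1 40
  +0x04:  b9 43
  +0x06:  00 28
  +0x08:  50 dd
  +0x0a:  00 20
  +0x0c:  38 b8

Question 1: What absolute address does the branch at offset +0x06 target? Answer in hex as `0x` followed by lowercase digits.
0x89ca

off 0x06: read 00 28 as little → 0x2800
  opcode bits[15:11]=0x5: bl/J
  [10:0] imm=0 = $0
  target = base 0x89c2 + off 0x06 + 2 + imm 0 = 0x89ca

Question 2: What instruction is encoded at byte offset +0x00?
off 0x00: read 68 b7 as little → 0xb768
  top 5b → 0x16 → minus [RR]
  rd@[10:7]=0xe ⇒ u
  rs@[6:3]=0xd ⇒ t

minus u, t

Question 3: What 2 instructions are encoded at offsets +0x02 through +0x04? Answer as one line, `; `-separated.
+0x02: c1 40 ⇒ word 0x40c1 (little)
  top 5b → 0x8 → cpi [RI]
  rd@[10:7]=0x1 ⇒ b
  imm@[6:0]=0x41 ⇒ $65
+0x04: b9 43 ⇒ word 0x43b9 (little)
  top 5b → 0x8 → cpi [RI]
  rd@[10:7]=0x7 ⇒ m
  imm@[6:0]=0x39 ⇒ $57

cpi b, $65; cpi m, $57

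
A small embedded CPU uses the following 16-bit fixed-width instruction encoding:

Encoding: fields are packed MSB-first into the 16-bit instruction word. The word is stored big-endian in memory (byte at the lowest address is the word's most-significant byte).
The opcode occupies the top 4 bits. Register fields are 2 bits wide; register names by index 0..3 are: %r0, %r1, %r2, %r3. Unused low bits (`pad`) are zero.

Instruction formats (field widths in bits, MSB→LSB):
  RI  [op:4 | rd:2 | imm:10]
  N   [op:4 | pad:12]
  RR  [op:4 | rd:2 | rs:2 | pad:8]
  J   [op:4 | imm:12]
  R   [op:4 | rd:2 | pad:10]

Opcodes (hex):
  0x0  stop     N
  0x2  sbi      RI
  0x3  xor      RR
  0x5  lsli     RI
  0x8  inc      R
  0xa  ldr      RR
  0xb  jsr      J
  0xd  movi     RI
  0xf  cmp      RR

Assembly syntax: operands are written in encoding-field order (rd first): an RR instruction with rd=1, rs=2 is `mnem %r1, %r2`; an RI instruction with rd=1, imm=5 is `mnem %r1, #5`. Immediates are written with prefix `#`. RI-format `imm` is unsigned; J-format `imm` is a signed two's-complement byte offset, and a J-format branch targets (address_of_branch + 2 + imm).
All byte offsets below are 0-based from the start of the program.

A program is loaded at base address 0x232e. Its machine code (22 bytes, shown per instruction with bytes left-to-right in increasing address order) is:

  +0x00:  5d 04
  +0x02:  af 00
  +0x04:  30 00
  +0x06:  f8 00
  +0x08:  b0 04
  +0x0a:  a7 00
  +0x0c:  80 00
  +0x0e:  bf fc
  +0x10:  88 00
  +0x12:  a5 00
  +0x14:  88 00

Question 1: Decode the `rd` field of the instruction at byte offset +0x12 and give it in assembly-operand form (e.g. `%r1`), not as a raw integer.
%r1

@+12  big-endian(a5 00) = 0xa500
  top 4b → 0xa → ldr [RR]
  rd: (w>>10)&0x3=0x1 → %r1
  rs: (w>>8)&0x3=0x1 → %r1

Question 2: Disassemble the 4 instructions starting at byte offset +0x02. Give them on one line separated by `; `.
@+02  big-endian(af 00) = 0xaf00
  top 4b → 0xa → ldr [RR]
  rd: (w>>10)&0x3=0x3 → %r3
  rs: (w>>8)&0x3=0x3 → %r3
@+04  big-endian(30 00) = 0x3000
  top 4b → 0x3 → xor [RR]
  rd: (w>>10)&0x3=0x0 → %r0
  rs: (w>>8)&0x3=0x0 → %r0
@+06  big-endian(f8 00) = 0xf800
  top 4b → 0xf → cmp [RR]
  rd: (w>>10)&0x3=0x2 → %r2
  rs: (w>>8)&0x3=0x0 → %r0
@+08  big-endian(b0 04) = 0xb004
  top 4b → 0xb → jsr [J]
  imm: (w>>0)&0xfff=0x4 → #4

ldr %r3, %r3; xor %r0, %r0; cmp %r2, %r0; jsr #4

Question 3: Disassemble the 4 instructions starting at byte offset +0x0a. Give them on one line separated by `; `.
off 0x0a: read a7 00 as big → 0xa700
  opcode bits[15:12]=0xa: ldr/RR
  rd: (w>>10)&0x3=0x1 → %r1
  rs: (w>>8)&0x3=0x3 → %r3
off 0x0c: read 80 00 as big → 0x8000
  opcode bits[15:12]=0x8: inc/R
  rd: (w>>10)&0x3=0x0 → %r0
off 0x0e: read bf fc as big → 0xbffc
  opcode bits[15:12]=0xb: jsr/J
  imm: (w>>0)&0xfff=0xffc (s12→-4) → #-4
off 0x10: read 88 00 as big → 0x8800
  opcode bits[15:12]=0x8: inc/R
  rd: (w>>10)&0x3=0x2 → %r2

ldr %r1, %r3; inc %r0; jsr #-4; inc %r2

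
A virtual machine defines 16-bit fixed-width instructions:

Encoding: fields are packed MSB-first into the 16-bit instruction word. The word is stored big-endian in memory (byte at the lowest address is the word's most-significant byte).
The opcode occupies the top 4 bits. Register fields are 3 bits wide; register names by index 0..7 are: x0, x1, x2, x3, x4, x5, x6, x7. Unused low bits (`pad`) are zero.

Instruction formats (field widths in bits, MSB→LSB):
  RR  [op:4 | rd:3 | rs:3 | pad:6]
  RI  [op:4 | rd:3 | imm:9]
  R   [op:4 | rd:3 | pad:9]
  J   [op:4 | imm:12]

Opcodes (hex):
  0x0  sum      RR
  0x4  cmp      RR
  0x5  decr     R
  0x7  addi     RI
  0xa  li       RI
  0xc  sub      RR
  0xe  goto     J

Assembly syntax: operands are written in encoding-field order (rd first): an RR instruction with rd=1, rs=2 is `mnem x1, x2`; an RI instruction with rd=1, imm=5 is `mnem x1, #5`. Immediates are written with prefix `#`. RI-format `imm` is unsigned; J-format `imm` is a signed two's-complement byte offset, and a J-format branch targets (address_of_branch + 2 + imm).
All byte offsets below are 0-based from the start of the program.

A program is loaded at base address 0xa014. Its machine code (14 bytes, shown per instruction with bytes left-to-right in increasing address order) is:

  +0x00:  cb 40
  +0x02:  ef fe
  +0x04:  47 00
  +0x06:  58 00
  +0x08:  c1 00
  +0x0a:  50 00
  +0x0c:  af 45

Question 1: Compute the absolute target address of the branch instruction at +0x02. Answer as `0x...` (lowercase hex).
[02] ef fe → 0xeffe
  opcode bits[15:12]=0xe: goto/J
  imm@[11:0]=0xffe (s12→-2) ⇒ #-2
  target = base 0xa014 + off 0x02 + 2 + imm -2 = 0xa016

0xa016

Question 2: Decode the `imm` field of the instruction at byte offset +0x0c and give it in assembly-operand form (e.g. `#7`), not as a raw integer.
#325

[0c] af 45 → 0xaf45
  opcode bits[15:12]=0xa: li/RI
  rd@[11:9]=0x7 ⇒ x7
  imm@[8:0]=0x145 ⇒ #325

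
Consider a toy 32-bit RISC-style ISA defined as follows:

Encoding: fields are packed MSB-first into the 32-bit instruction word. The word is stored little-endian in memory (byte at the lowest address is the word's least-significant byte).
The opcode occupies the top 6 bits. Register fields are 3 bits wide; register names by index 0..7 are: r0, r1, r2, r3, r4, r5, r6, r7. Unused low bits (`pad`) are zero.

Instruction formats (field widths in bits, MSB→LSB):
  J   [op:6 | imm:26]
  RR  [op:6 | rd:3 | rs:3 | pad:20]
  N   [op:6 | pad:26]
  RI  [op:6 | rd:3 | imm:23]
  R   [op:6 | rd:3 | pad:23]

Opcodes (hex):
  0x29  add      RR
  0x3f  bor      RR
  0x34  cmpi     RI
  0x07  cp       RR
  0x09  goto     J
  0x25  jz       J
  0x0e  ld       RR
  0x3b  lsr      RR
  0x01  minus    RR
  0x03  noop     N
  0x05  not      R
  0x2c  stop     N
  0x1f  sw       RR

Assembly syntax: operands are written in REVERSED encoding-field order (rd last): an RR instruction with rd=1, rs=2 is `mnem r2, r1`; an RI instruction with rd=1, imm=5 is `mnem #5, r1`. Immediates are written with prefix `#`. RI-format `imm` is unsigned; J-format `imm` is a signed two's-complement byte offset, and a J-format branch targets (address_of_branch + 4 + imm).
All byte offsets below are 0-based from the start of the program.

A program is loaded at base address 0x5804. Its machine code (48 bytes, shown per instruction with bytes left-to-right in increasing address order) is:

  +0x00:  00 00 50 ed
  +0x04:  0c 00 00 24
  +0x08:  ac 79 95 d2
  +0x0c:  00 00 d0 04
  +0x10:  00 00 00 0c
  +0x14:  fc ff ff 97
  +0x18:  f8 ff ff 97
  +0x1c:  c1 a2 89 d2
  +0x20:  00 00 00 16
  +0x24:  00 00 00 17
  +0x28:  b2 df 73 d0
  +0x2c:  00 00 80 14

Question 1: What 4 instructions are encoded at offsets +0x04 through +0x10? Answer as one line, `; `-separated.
goto #12; cmpi #1407404, r5; minus r5, r1; noop

off 0x04: read 0c 00 00 24 as little → 0x2400000c
  op=0x2400000c>>26=0x9 ⇒ goto (J)
  [25:0] imm=12 = #12
off 0x08: read ac 79 95 d2 as little → 0xd29579ac
  op=0xd29579ac>>26=0x34 ⇒ cmpi (RI)
  [25:23] rd=5 = r5
  [22:0] imm=1407404 = #1407404
off 0x0c: read 00 00 d0 04 as little → 0x04d00000
  op=0x04d00000>>26=0x1 ⇒ minus (RR)
  [25:23] rd=1 = r1
  [22:20] rs=5 = r5
off 0x10: read 00 00 00 0c as little → 0x0c000000
  op=0x0c000000>>26=0x3 ⇒ noop (N)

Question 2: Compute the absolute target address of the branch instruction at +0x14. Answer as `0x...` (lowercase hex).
off 0x14: read fc ff ff 97 as little → 0x97fffffc
  op=0x97fffffc>>26=0x25 ⇒ jz (J)
  [25:0] imm=67108860 (s26→-4) = #-4
  target = base 0x5804 + off 0x14 + 4 + imm -4 = 0x5818

0x5818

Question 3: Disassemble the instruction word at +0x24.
+0x24: 00 00 00 17 ⇒ word 0x17000000 (little)
  op=0x17000000>>26=0x5 ⇒ not (R)
  [25:23] rd=6 = r6

not r6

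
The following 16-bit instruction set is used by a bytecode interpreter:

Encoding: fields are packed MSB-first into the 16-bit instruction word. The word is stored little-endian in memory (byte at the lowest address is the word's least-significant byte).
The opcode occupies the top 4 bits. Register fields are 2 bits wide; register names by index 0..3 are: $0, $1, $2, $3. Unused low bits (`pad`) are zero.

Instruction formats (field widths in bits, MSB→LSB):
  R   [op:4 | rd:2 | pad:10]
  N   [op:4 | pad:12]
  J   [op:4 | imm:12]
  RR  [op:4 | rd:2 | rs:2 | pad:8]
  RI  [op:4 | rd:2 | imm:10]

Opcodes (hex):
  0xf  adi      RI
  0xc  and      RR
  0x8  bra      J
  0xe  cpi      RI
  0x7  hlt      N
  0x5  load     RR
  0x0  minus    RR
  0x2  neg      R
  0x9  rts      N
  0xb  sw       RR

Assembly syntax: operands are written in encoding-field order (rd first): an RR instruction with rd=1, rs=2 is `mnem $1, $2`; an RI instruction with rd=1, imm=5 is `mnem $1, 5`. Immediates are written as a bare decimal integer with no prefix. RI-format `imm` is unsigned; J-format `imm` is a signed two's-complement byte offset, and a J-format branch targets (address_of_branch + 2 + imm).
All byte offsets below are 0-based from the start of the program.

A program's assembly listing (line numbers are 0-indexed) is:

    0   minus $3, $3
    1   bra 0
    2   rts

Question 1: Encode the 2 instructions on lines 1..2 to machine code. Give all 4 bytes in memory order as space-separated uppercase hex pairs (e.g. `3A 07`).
00 80 00 90

1. bra fields op=0x8:4|imm=0:12 → word 8000h → 00 80
2. rts fields op=0x9:4|pad=0:12 → word 9000h → 00 90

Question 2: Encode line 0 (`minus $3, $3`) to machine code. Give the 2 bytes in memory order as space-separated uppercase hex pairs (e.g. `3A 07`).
line 0 (minus): pack op=0x0:4|rd=3:2|rs=3:2|pad=0:8 = 0x0f00; little→ 00 0f

00 0F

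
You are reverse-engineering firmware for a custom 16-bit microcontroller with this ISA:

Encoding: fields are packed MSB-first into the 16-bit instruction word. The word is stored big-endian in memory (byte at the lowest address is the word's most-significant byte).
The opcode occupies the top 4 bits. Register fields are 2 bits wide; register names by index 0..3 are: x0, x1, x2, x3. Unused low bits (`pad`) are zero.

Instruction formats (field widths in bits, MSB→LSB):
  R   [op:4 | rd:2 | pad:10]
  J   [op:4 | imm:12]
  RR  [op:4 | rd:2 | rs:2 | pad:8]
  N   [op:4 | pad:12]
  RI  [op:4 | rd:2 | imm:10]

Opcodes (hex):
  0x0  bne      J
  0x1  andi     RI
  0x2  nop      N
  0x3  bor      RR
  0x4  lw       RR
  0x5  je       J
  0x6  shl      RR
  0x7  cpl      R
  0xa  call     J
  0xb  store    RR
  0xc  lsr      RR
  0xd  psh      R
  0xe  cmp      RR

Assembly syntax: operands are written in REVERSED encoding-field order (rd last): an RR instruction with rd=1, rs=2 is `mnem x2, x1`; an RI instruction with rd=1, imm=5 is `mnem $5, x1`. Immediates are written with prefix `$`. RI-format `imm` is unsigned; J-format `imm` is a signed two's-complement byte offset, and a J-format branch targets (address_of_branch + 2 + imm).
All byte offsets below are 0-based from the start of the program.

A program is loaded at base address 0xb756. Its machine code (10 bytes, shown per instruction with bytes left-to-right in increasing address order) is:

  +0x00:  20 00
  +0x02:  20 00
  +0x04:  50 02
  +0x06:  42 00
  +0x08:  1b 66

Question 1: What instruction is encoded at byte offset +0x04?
je $2

+0x04: 50 02 ⇒ word 0x5002 (big)
  opcode bits[15:12]=0x5: je/J
  imm: (w>>0)&0xfff=0x2 → $2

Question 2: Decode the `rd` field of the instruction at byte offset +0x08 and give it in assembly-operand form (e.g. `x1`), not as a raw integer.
x2

[08] 1b 66 → 0x1b66
  opcode bits[15:12]=0x1: andi/RI
  [11:10] rd=2 = x2
  [9:0] imm=870 = $870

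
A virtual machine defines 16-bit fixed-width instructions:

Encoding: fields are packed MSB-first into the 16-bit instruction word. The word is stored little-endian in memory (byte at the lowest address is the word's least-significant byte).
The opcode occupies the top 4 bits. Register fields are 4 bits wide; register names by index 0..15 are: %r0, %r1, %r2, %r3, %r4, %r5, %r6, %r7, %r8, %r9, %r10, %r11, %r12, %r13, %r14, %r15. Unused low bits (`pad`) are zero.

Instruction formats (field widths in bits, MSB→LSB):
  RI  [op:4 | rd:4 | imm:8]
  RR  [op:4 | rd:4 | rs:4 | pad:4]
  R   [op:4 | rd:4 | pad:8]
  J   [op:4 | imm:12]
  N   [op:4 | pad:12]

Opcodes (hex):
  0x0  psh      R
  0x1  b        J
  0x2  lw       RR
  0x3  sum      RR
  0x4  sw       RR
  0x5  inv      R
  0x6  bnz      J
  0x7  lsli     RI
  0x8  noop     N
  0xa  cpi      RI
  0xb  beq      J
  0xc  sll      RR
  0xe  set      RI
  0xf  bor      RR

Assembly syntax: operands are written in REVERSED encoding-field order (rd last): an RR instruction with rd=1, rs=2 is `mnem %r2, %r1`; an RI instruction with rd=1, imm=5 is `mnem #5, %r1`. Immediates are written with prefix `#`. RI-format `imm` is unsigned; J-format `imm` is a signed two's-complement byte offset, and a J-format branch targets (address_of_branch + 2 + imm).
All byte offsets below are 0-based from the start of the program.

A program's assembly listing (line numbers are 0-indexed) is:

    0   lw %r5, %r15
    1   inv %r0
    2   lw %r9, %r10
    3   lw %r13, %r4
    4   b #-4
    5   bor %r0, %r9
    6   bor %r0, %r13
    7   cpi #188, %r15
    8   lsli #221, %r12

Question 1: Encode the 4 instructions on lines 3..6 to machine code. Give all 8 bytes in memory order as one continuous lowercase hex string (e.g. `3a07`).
d024fc1f00f900fd

L3: lw op=0x2:4|rd=4:4|rs=13:4|pad=0:4 ⇒ 0x24d0 ⇒ little d0 24
L4: b op=0x1:4|imm=-4:12 ⇒ 0x1ffc ⇒ little fc 1f
L5: bor op=0xf:4|rd=9:4|rs=0:4|pad=0:4 ⇒ 0xf900 ⇒ little 00 f9
L6: bor op=0xf:4|rd=13:4|rs=0:4|pad=0:4 ⇒ 0xfd00 ⇒ little 00 fd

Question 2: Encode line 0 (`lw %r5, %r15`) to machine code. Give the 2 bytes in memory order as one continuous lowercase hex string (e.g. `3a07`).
line 0 (lw): pack op=0x2:4|rd=15:4|rs=5:4|pad=0:4 = 0x2f50; little→ 50 2f

502f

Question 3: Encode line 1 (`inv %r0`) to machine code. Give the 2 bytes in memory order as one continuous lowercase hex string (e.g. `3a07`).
0050

line 1 (inv): pack op=0x5:4|rd=0:4|pad=0:8 = 0x5000; little→ 00 50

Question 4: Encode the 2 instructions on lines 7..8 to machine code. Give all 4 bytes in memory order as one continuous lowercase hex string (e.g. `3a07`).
line 7 (cpi): pack op=0xa:4|rd=15:4|imm=188:8 = 0xafbc; little→ bc af
line 8 (lsli): pack op=0x7:4|rd=12:4|imm=221:8 = 0x7cdd; little→ dd 7c

bcafdd7c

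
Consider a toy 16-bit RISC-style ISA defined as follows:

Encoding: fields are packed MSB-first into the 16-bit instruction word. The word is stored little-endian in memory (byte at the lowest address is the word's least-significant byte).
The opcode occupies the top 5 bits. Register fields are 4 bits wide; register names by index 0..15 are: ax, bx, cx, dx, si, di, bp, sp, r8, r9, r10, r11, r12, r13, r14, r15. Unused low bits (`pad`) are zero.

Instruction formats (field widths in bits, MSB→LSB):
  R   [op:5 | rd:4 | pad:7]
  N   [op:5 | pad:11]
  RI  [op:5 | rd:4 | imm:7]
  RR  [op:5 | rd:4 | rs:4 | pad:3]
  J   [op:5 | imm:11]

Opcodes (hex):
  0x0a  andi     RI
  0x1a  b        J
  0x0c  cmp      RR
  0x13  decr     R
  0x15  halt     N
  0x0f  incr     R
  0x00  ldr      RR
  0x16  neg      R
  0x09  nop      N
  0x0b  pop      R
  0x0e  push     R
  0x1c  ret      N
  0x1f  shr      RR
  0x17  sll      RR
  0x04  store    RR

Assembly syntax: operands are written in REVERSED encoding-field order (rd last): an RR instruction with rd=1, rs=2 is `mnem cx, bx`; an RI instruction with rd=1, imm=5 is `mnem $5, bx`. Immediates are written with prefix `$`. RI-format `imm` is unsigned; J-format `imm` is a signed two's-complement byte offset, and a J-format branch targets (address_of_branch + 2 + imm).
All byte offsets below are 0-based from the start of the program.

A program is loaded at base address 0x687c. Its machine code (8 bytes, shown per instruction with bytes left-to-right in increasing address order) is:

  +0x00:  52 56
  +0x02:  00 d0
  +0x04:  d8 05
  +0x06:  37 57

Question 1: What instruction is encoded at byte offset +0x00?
@+00  little-endian(52 56) = 0x5652
  opcode bits[15:11]=0xa: andi/RI
  rd: (w>>7)&0xf=0xc → r12
  imm: (w>>0)&0x7f=0x52 → $82

andi $82, r12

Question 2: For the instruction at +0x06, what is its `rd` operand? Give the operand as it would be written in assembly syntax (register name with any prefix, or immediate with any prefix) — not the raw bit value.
+0x06: 37 57 ⇒ word 0x5737 (little)
  op=0x5737>>11=0xa ⇒ andi (RI)
  [10:7] rd=14 = r14
  [6:0] imm=55 = $55

r14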